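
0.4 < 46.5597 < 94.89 True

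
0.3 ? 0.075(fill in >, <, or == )>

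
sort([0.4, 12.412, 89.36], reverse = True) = [89.36, 12.412, 0.4]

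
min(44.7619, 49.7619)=44.7619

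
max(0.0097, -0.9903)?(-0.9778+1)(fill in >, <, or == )<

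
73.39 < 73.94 True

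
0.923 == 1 False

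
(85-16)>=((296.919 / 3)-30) True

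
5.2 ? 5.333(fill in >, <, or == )<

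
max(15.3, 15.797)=15.797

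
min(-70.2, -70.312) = -70.312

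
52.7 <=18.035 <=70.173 False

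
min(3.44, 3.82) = 3.44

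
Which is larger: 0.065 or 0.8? 0.8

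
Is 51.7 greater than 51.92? No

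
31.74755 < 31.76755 True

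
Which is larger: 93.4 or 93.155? 93.4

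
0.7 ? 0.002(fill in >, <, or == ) >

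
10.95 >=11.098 False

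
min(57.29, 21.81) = 21.81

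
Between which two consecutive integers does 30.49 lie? 30 and 31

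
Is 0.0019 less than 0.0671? Yes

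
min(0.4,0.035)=0.035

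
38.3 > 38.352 False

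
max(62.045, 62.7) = 62.7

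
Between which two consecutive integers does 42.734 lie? 42 and 43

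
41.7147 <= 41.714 False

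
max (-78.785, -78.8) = -78.785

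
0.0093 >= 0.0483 False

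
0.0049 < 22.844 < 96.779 True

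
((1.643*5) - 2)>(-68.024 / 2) True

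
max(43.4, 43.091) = 43.4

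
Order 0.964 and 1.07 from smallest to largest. 0.964, 1.07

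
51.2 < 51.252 True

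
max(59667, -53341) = 59667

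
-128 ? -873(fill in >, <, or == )>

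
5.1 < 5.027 False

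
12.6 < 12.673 True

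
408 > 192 True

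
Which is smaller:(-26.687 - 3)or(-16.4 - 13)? (-26.687 - 3)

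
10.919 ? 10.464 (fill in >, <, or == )>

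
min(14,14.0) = 14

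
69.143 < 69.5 True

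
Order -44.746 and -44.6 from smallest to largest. -44.746, -44.6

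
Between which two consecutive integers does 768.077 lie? 768 and 769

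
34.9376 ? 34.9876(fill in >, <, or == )<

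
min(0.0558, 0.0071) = 0.0071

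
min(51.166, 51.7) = 51.166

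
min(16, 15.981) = 15.981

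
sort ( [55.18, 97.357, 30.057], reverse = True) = [97.357, 55.18, 30.057]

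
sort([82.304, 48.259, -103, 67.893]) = [-103, 48.259, 67.893, 82.304]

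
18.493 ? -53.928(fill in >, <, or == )>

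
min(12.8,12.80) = 12.8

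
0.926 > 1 False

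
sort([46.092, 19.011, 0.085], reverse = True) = [46.092, 19.011, 0.085]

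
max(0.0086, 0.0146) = 0.0146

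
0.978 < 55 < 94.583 True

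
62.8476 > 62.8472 True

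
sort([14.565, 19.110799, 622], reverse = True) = [622, 19.110799, 14.565]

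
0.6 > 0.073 True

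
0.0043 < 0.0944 True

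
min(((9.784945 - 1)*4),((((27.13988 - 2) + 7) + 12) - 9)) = 35.13978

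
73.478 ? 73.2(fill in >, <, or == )>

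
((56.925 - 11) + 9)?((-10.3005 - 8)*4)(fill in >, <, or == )>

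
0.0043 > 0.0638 False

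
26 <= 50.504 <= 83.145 True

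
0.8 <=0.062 False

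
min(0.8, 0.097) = 0.097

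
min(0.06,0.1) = 0.06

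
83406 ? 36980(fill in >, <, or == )>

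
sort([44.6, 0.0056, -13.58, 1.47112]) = [-13.58, 0.0056, 1.47112, 44.6]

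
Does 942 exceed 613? Yes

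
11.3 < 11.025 False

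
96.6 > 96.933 False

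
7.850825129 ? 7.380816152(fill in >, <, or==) >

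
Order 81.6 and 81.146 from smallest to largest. 81.146,81.6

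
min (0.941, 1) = 0.941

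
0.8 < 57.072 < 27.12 False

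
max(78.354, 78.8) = 78.8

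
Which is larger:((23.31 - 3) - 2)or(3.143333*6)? (3.143333*6)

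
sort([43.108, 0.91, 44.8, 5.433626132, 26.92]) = [0.91, 5.433626132, 26.92, 43.108, 44.8]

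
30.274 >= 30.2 True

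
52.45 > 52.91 False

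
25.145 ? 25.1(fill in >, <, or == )>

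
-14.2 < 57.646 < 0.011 False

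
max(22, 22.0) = 22.0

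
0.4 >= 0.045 True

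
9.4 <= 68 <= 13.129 False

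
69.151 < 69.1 False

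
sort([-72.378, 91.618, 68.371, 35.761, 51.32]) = [-72.378, 35.761, 51.32, 68.371, 91.618]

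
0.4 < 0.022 False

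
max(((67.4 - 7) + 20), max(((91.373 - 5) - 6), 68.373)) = 80.4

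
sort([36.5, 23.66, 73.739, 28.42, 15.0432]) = [15.0432, 23.66, 28.42, 36.5, 73.739]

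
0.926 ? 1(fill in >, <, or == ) <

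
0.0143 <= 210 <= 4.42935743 False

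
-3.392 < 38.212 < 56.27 True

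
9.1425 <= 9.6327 True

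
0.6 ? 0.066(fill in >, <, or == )>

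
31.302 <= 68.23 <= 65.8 False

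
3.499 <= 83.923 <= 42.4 False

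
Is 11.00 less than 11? No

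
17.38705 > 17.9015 False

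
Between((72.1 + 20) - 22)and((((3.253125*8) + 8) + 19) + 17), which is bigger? ((72.1 + 20) - 22)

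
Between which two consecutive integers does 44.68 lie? 44 and 45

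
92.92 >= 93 False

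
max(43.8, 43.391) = 43.8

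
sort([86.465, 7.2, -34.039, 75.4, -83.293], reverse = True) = [86.465, 75.4, 7.2, -34.039, -83.293]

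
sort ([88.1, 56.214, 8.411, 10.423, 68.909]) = [8.411, 10.423, 56.214, 68.909, 88.1]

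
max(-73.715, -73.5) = -73.5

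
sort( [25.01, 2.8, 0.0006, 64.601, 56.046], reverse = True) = [64.601, 56.046, 25.01, 2.8, 0.0006]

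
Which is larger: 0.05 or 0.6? 0.6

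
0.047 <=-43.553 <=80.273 False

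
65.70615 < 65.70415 False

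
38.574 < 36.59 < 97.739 False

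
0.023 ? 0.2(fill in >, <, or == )<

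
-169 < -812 False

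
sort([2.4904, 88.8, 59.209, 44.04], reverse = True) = [88.8, 59.209, 44.04, 2.4904]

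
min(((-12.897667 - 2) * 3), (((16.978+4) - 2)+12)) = -44.693001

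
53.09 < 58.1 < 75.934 True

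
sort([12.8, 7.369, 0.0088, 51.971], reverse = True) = [51.971, 12.8, 7.369, 0.0088]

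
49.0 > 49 False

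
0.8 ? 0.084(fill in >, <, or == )>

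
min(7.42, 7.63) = 7.42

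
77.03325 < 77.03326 True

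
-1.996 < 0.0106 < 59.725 True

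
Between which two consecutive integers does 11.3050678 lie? 11 and 12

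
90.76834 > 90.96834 False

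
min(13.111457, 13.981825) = 13.111457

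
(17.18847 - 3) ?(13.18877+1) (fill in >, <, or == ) <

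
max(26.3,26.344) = 26.344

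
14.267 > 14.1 True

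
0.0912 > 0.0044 True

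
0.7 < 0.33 False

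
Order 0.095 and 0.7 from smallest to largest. 0.095, 0.7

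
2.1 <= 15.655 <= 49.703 True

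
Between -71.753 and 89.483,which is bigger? 89.483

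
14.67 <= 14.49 False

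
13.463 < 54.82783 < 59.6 True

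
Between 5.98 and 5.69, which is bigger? 5.98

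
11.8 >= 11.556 True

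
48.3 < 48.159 False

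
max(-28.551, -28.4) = -28.4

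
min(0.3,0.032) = 0.032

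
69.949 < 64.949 False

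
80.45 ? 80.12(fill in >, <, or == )>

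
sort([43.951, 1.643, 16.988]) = [1.643, 16.988, 43.951]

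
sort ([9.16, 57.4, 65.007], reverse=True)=[65.007, 57.4, 9.16]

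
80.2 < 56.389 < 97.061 False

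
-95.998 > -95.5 False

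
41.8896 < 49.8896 True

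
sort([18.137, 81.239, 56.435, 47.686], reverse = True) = [81.239, 56.435, 47.686, 18.137]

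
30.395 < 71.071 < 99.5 True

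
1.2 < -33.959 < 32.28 False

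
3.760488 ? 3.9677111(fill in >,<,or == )<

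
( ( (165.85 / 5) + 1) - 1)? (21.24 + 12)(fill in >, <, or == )<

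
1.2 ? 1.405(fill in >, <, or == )<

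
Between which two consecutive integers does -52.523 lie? -53 and -52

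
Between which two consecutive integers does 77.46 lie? 77 and 78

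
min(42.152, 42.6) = 42.152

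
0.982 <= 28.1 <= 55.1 True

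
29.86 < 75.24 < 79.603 True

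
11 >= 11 True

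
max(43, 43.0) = 43.0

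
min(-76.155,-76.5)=-76.5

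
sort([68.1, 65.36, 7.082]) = [7.082, 65.36, 68.1]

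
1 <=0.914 False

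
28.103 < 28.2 True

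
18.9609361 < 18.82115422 False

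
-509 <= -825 False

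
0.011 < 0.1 True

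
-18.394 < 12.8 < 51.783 True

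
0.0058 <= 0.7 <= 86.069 True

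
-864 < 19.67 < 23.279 True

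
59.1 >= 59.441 False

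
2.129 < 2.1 False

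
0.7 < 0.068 False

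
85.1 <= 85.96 True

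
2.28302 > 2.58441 False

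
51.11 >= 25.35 True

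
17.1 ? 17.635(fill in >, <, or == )<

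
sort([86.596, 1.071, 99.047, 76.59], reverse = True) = [99.047, 86.596, 76.59, 1.071]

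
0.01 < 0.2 True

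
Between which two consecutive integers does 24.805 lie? 24 and 25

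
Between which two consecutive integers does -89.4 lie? -90 and -89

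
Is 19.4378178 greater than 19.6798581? No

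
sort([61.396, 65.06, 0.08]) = [0.08, 61.396, 65.06]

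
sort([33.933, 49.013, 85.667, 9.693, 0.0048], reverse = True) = [85.667, 49.013, 33.933, 9.693, 0.0048]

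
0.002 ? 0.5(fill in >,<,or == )<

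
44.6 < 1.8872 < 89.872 False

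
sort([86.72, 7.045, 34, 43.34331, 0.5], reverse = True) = [86.72, 43.34331, 34, 7.045, 0.5]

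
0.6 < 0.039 False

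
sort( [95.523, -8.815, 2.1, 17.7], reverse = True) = [95.523, 17.7, 2.1, -8.815]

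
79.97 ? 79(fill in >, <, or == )>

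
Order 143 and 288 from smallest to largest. 143, 288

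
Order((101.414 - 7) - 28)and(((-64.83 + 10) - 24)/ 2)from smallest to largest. (((-64.83 + 10) - 24)/ 2),((101.414 - 7) - 28)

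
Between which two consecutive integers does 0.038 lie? 0 and 1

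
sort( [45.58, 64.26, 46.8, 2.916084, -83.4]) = [-83.4, 2.916084, 45.58, 46.8, 64.26]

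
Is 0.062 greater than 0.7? No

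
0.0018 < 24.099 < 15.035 False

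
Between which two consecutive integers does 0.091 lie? 0 and 1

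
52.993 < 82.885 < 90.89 True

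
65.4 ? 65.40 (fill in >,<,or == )==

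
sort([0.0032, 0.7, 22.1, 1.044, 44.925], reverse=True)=[44.925, 22.1, 1.044, 0.7, 0.0032]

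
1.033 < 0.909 False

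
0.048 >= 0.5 False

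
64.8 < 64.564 False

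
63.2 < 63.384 True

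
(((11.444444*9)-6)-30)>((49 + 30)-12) False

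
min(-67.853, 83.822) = -67.853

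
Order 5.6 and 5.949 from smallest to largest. 5.6, 5.949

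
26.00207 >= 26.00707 False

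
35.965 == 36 False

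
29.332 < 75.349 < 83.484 True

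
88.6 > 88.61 False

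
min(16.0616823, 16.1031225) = 16.0616823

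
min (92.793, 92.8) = 92.793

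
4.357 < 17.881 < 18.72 True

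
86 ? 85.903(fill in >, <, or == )>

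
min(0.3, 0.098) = 0.098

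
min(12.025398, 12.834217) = 12.025398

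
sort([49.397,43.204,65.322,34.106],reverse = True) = [65.322,49.397,43.204,34.106]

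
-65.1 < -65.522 False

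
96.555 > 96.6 False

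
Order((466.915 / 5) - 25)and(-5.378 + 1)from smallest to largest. (-5.378 + 1), ((466.915 / 5) - 25)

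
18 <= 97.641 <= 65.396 False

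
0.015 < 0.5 True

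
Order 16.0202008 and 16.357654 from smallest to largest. 16.0202008, 16.357654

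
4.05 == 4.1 False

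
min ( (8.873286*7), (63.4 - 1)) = 62.113002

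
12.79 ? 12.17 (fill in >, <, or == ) >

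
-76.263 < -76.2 True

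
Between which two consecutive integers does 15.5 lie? 15 and 16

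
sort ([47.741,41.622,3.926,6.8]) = [3.926,6.8,41.622,47.741]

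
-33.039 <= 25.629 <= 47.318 True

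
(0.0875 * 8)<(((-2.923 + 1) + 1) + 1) False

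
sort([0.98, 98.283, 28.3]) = [0.98, 28.3, 98.283]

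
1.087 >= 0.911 True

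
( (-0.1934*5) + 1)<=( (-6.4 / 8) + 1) True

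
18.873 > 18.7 True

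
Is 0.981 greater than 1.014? No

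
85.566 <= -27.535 False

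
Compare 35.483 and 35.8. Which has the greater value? 35.8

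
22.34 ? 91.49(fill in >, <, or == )<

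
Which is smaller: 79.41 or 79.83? 79.41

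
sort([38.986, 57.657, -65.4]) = [-65.4, 38.986, 57.657]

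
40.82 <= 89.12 True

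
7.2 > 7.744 False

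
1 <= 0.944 False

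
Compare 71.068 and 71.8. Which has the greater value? 71.8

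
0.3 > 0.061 True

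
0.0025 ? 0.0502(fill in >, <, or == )<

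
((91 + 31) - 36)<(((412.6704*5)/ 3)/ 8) False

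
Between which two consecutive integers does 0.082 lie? 0 and 1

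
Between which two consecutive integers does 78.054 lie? 78 and 79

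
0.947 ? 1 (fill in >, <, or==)<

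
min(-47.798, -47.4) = -47.798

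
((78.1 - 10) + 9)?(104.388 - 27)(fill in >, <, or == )<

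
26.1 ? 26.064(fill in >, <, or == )>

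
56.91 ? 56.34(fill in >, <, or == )>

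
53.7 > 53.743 False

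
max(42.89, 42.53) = 42.89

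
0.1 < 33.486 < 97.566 True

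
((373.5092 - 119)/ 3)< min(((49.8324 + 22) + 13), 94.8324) False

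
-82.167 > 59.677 False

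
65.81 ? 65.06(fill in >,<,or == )>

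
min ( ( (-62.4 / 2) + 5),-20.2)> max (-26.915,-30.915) True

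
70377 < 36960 False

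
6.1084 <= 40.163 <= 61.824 True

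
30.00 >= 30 True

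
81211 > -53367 True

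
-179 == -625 False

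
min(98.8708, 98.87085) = 98.8708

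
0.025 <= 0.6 True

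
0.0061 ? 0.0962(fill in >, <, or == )<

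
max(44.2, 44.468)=44.468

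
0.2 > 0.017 True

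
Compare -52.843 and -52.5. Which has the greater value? -52.5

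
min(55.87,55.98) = 55.87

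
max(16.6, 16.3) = 16.6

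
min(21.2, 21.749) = 21.2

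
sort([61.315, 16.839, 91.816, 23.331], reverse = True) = [91.816, 61.315, 23.331, 16.839]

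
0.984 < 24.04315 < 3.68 False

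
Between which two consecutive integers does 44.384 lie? 44 and 45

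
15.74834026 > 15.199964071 True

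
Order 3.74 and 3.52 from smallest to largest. 3.52, 3.74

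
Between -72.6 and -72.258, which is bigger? -72.258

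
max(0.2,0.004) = 0.2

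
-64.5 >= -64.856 True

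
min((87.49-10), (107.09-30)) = 77.09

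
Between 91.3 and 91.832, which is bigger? 91.832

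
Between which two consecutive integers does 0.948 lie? 0 and 1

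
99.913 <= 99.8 False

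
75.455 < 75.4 False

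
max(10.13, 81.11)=81.11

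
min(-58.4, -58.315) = -58.4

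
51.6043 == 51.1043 False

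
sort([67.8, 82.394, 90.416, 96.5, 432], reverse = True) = [432, 96.5, 90.416, 82.394, 67.8]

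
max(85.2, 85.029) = 85.2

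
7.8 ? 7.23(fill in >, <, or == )>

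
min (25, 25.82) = 25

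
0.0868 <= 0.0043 False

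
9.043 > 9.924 False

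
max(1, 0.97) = 1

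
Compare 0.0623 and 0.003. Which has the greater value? 0.0623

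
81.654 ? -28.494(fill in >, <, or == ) >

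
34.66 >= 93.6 False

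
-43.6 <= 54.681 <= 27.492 False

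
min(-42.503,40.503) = -42.503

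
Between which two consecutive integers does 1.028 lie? 1 and 2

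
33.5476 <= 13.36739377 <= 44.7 False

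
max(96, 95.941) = 96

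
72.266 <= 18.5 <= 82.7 False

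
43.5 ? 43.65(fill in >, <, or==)<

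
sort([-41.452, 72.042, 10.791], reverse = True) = [72.042, 10.791, -41.452]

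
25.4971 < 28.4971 True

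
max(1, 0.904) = 1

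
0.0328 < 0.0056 False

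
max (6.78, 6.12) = 6.78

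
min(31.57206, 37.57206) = 31.57206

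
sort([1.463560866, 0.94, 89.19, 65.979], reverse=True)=[89.19, 65.979, 1.463560866, 0.94]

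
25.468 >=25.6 False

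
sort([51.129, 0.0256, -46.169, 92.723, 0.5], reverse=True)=[92.723, 51.129, 0.5, 0.0256, -46.169]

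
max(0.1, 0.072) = 0.1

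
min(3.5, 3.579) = 3.5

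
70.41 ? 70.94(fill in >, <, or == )<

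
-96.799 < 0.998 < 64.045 True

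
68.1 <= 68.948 True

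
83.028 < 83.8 True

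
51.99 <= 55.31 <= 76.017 True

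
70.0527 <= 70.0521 False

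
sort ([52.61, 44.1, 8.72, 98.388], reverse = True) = [98.388, 52.61, 44.1, 8.72]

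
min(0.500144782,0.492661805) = 0.492661805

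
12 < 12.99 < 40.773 True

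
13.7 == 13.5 False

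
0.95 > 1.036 False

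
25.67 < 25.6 False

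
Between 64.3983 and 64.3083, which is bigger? 64.3983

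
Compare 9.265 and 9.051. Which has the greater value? 9.265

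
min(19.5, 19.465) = 19.465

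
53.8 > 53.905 False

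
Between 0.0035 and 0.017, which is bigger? 0.017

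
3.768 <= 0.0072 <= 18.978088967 False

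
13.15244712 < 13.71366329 True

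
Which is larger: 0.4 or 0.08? 0.4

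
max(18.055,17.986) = 18.055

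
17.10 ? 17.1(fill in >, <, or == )==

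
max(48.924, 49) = 49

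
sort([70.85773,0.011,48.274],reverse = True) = [70.85773,48.274,0.011]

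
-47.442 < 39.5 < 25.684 False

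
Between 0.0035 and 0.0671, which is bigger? 0.0671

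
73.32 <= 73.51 True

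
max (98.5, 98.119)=98.5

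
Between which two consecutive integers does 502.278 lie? 502 and 503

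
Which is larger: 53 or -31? 53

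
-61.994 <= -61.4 True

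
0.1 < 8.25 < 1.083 False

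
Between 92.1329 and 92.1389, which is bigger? 92.1389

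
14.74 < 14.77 True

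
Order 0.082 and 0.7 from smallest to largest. 0.082, 0.7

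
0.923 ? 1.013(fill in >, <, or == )<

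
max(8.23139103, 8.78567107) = 8.78567107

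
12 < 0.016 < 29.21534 False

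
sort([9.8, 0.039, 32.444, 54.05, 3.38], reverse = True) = [54.05, 32.444, 9.8, 3.38, 0.039]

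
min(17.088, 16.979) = 16.979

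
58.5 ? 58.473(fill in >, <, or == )>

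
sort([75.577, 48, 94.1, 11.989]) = [11.989, 48, 75.577, 94.1]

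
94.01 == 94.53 False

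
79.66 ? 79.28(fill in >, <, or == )>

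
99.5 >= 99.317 True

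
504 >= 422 True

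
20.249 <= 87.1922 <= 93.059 True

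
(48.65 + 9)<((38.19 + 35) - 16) False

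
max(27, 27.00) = 27.00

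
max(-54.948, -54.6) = -54.6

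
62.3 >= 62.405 False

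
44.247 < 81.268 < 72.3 False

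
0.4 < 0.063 False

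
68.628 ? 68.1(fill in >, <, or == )>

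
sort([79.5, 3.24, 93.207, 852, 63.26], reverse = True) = [852, 93.207, 79.5, 63.26, 3.24]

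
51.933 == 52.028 False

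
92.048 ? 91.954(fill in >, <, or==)>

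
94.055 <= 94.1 True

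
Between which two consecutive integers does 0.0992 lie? 0 and 1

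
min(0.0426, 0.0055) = 0.0055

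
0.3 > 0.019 True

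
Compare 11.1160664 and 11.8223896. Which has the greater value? 11.8223896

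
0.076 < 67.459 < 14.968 False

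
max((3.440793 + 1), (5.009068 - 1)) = 4.440793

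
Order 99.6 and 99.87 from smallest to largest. 99.6, 99.87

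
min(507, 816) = 507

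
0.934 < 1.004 True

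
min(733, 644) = 644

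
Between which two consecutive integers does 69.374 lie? 69 and 70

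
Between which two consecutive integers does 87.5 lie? 87 and 88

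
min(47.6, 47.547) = 47.547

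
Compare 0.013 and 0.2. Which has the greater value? 0.2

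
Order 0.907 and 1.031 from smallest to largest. 0.907, 1.031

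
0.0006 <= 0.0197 True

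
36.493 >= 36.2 True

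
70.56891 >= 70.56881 True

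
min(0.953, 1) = 0.953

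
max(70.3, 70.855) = 70.855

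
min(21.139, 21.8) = 21.139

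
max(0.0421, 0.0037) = 0.0421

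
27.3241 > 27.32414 False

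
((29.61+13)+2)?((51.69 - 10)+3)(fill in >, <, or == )<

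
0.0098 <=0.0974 True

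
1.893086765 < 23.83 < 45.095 True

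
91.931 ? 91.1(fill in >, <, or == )>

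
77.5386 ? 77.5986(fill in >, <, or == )<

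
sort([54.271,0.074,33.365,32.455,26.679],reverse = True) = [54.271,33.365,32.455,26.679,0.074]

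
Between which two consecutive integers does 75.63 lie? 75 and 76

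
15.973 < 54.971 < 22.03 False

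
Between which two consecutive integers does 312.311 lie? 312 and 313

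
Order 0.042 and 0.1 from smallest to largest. 0.042, 0.1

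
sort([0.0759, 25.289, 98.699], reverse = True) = [98.699, 25.289, 0.0759]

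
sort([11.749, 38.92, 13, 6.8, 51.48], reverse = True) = [51.48, 38.92, 13, 11.749, 6.8]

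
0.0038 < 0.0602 True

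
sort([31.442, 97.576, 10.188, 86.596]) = [10.188, 31.442, 86.596, 97.576]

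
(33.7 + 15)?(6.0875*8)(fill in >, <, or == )==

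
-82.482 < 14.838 True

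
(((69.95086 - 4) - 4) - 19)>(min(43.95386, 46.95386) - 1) False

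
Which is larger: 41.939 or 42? 42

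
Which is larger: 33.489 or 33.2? 33.489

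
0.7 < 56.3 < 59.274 True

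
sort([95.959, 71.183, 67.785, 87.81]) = [67.785, 71.183, 87.81, 95.959]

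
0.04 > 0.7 False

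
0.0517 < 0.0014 False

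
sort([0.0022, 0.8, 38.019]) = [0.0022, 0.8, 38.019]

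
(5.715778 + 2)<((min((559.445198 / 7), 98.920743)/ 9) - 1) True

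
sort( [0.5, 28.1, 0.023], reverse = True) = [28.1, 0.5, 0.023]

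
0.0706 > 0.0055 True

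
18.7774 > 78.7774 False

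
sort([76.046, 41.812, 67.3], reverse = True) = [76.046, 67.3, 41.812]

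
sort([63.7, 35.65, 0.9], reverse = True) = [63.7, 35.65, 0.9]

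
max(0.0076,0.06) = 0.06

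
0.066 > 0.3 False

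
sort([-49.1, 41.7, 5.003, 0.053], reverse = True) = [41.7, 5.003, 0.053, -49.1]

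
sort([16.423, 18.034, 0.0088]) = [0.0088, 16.423, 18.034]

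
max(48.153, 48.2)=48.2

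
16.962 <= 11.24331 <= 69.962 False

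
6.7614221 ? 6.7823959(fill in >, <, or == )<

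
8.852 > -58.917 True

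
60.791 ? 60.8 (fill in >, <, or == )<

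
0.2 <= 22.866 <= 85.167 True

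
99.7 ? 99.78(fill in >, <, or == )<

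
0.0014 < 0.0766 True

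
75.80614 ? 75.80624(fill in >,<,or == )<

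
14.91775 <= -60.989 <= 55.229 False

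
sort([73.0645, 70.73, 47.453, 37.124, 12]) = [12, 37.124, 47.453, 70.73, 73.0645]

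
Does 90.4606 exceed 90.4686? No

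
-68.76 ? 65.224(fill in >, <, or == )<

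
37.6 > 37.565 True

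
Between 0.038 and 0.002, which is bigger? 0.038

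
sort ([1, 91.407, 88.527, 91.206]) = [1, 88.527, 91.206, 91.407]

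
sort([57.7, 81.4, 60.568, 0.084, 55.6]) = [0.084, 55.6, 57.7, 60.568, 81.4]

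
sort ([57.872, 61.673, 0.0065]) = [0.0065, 57.872, 61.673]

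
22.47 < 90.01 True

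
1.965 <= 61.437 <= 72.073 True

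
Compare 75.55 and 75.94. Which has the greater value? 75.94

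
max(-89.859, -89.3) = -89.3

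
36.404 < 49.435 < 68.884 True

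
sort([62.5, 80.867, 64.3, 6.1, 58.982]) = [6.1, 58.982, 62.5, 64.3, 80.867]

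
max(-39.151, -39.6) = -39.151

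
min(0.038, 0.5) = 0.038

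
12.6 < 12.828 True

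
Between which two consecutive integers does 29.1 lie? 29 and 30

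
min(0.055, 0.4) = 0.055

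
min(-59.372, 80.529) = -59.372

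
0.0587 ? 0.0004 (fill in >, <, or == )>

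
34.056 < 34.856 True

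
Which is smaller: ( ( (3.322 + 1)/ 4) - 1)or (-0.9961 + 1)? (-0.9961 + 1)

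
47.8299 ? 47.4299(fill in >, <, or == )>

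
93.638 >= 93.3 True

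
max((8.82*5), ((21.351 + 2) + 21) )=44.351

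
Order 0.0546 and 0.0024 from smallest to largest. 0.0024,0.0546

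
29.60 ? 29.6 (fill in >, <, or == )==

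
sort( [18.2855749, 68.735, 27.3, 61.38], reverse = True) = [68.735, 61.38, 27.3, 18.2855749]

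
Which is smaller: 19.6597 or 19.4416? 19.4416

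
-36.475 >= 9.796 False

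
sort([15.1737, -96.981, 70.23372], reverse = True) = [70.23372, 15.1737, -96.981]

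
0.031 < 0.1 True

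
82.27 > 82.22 True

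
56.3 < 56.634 True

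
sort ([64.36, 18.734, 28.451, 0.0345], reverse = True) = [64.36, 28.451, 18.734, 0.0345]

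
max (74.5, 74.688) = 74.688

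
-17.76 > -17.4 False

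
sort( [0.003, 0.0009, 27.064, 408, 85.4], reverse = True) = [408, 85.4, 27.064, 0.003, 0.0009]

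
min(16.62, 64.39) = 16.62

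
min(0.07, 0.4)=0.07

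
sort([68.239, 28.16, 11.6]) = [11.6, 28.16, 68.239]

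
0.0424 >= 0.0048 True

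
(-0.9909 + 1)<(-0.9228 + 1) True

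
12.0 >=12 True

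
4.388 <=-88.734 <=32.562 False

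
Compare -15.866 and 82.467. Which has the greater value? 82.467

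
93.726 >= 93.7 True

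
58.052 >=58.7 False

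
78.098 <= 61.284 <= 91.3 False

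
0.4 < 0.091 False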